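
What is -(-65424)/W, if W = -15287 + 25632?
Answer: 65424/10345 ≈ 6.3242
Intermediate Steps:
W = 10345
-(-65424)/W = -(-65424)/10345 = -1*(-65424/10345) = 65424/10345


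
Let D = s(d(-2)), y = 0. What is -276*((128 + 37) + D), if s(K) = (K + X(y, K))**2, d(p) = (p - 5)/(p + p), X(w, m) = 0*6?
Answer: -185541/4 ≈ -46385.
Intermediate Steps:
X(w, m) = 0
d(p) = (-5 + p)/(2*p) (d(p) = (-5 + p)/((2*p)) = (-5 + p)*(1/(2*p)) = (-5 + p)/(2*p))
s(K) = K**2 (s(K) = (K + 0)**2 = K**2)
D = 49/16 (D = ((1/2)*(-5 - 2)/(-2))**2 = ((1/2)*(-1/2)*(-7))**2 = (7/4)**2 = 49/16 ≈ 3.0625)
-276*((128 + 37) + D) = -276*((128 + 37) + 49/16) = -276*(165 + 49/16) = -276*2689/16 = -185541/4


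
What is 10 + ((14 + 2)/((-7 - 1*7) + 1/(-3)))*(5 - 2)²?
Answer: -2/43 ≈ -0.046512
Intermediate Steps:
10 + ((14 + 2)/((-7 - 1*7) + 1/(-3)))*(5 - 2)² = 10 + (16/((-7 - 7) - ⅓))*3² = 10 + (16/(-14 - ⅓))*9 = 10 + (16/(-43/3))*9 = 10 + (16*(-3/43))*9 = 10 - 48/43*9 = 10 - 432/43 = -2/43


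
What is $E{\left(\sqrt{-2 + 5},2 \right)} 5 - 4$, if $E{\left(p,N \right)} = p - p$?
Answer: $-4$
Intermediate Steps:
$E{\left(p,N \right)} = 0$
$E{\left(\sqrt{-2 + 5},2 \right)} 5 - 4 = 0 \cdot 5 - 4 = 0 - 4 = -4$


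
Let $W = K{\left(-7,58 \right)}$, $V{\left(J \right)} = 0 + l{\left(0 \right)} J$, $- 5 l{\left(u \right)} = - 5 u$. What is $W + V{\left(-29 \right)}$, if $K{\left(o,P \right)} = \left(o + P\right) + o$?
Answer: $44$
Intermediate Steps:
$K{\left(o,P \right)} = P + 2 o$ ($K{\left(o,P \right)} = \left(P + o\right) + o = P + 2 o$)
$l{\left(u \right)} = u$ ($l{\left(u \right)} = - \frac{\left(-5\right) u}{5} = u$)
$V{\left(J \right)} = 0$ ($V{\left(J \right)} = 0 + 0 J = 0 + 0 = 0$)
$W = 44$ ($W = 58 + 2 \left(-7\right) = 58 - 14 = 44$)
$W + V{\left(-29 \right)} = 44 + 0 = 44$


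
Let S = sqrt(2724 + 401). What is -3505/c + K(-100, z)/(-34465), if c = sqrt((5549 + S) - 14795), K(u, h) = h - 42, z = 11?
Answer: 31/34465 + 3505*I/sqrt(9246 - 25*sqrt(5)) ≈ 0.00089946 + 36.562*I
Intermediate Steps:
S = 25*sqrt(5) (S = sqrt(3125) = 25*sqrt(5) ≈ 55.902)
K(u, h) = -42 + h
c = sqrt(-9246 + 25*sqrt(5)) (c = sqrt((5549 + 25*sqrt(5)) - 14795) = sqrt(-9246 + 25*sqrt(5)) ≈ 95.865*I)
-3505/c + K(-100, z)/(-34465) = -3505/sqrt(-9246 + 25*sqrt(5)) + (-42 + 11)/(-34465) = -3505/sqrt(-9246 + 25*sqrt(5)) - 31*(-1/34465) = -3505/sqrt(-9246 + 25*sqrt(5)) + 31/34465 = 31/34465 - 3505/sqrt(-9246 + 25*sqrt(5))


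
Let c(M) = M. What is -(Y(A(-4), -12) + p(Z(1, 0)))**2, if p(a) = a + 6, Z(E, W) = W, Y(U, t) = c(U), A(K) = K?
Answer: -4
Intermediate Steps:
Y(U, t) = U
p(a) = 6 + a
-(Y(A(-4), -12) + p(Z(1, 0)))**2 = -(-4 + (6 + 0))**2 = -(-4 + 6)**2 = -1*2**2 = -1*4 = -4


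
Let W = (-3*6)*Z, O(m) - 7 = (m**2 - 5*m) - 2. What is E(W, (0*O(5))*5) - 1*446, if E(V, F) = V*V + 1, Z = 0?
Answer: -445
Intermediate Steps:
O(m) = 5 + m**2 - 5*m (O(m) = 7 + ((m**2 - 5*m) - 2) = 7 + (-2 + m**2 - 5*m) = 5 + m**2 - 5*m)
W = 0 (W = -3*6*0 = -18*0 = 0)
E(V, F) = 1 + V**2 (E(V, F) = V**2 + 1 = 1 + V**2)
E(W, (0*O(5))*5) - 1*446 = (1 + 0**2) - 1*446 = (1 + 0) - 446 = 1 - 446 = -445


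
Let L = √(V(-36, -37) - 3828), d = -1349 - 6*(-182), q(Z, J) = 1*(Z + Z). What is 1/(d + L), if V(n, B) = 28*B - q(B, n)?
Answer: -257/70839 - I*√4790/70839 ≈ -0.0036279 - 0.000977*I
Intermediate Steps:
q(Z, J) = 2*Z (q(Z, J) = 1*(2*Z) = 2*Z)
V(n, B) = 26*B (V(n, B) = 28*B - 2*B = 26*B)
d = -257 (d = -1349 + 1092 = -257)
L = I*√4790 (L = √(26*(-37) - 3828) = √(-962 - 3828) = √(-4790) = I*√4790 ≈ 69.21*I)
1/(d + L) = 1/(-257 + I*√4790)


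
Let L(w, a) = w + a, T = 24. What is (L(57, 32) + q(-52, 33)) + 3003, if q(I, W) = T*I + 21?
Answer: 1865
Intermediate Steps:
q(I, W) = 21 + 24*I (q(I, W) = 24*I + 21 = 21 + 24*I)
L(w, a) = a + w
(L(57, 32) + q(-52, 33)) + 3003 = ((32 + 57) + (21 + 24*(-52))) + 3003 = (89 + (21 - 1248)) + 3003 = (89 - 1227) + 3003 = -1138 + 3003 = 1865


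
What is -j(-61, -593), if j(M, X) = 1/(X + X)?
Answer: 1/1186 ≈ 0.00084317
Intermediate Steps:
j(M, X) = 1/(2*X)
-j(-61, -593) = -1/(2*(-593)) = -(-1)/(2*593) = -1*(-1/1186) = 1/1186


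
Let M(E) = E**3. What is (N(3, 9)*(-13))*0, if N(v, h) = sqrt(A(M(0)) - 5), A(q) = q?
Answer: 0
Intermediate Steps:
N(v, h) = I*sqrt(5) (N(v, h) = sqrt(0**3 - 5) = sqrt(0 - 5) = sqrt(-5) = I*sqrt(5))
(N(3, 9)*(-13))*0 = ((I*sqrt(5))*(-13))*0 = -13*I*sqrt(5)*0 = 0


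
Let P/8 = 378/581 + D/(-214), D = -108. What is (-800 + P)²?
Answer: 49318596198400/78872161 ≈ 6.2530e+5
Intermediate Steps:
P = 82080/8881 (P = 8*(378/581 - 108/(-214)) = 8*(378*(1/581) - 108*(-1/214)) = 8*(54/83 + 54/107) = 8*(10260/8881) = 82080/8881 ≈ 9.2422)
(-800 + P)² = (-800 + 82080/8881)² = (-7022720/8881)² = 49318596198400/78872161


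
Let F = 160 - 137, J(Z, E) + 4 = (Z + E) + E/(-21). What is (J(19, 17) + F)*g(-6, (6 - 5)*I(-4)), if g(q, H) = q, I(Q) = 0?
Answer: -2276/7 ≈ -325.14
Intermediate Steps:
J(Z, E) = -4 + Z + 20*E/21 (J(Z, E) = -4 + ((Z + E) + E/(-21)) = -4 + ((E + Z) + E*(-1/21)) = -4 + ((E + Z) - E/21) = -4 + (Z + 20*E/21) = -4 + Z + 20*E/21)
F = 23
(J(19, 17) + F)*g(-6, (6 - 5)*I(-4)) = ((-4 + 19 + (20/21)*17) + 23)*(-6) = ((-4 + 19 + 340/21) + 23)*(-6) = (655/21 + 23)*(-6) = (1138/21)*(-6) = -2276/7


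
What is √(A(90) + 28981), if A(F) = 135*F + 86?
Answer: √41217 ≈ 203.02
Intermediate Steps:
A(F) = 86 + 135*F
√(A(90) + 28981) = √((86 + 135*90) + 28981) = √((86 + 12150) + 28981) = √(12236 + 28981) = √41217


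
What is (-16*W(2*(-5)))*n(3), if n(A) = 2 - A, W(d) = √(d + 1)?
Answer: 48*I ≈ 48.0*I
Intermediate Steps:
W(d) = √(1 + d)
(-16*W(2*(-5)))*n(3) = (-16*√(1 + 2*(-5)))*(2 - 1*3) = (-16*√(1 - 10))*(2 - 3) = -48*I*(-1) = 48*I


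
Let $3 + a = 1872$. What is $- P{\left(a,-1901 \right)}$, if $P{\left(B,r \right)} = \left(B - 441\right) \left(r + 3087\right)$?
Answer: $-1693608$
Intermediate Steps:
$a = 1869$ ($a = -3 + 1872 = 1869$)
$P{\left(B,r \right)} = \left(-441 + B\right) \left(3087 + r\right)$
$- P{\left(a,-1901 \right)} = - (-1361367 - -838341 + 3087 \cdot 1869 + 1869 \left(-1901\right)) = - (-1361367 + 838341 + 5769603 - 3552969) = \left(-1\right) 1693608 = -1693608$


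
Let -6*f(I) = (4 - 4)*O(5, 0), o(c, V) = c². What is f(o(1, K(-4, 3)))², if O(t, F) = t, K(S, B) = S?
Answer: 0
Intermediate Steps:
f(I) = 0 (f(I) = -(4 - 4)*5/6 = -0*5 = -⅙*0 = 0)
f(o(1, K(-4, 3)))² = 0² = 0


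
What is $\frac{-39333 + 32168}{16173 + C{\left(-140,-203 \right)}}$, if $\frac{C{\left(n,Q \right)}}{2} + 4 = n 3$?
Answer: $- \frac{1433}{3065} \approx -0.46754$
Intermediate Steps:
$C{\left(n,Q \right)} = -8 + 6 n$ ($C{\left(n,Q \right)} = -8 + 2 n 3 = -8 + 2 \cdot 3 n = -8 + 6 n$)
$\frac{-39333 + 32168}{16173 + C{\left(-140,-203 \right)}} = \frac{-39333 + 32168}{16173 + \left(-8 + 6 \left(-140\right)\right)} = - \frac{7165}{16173 - 848} = - \frac{7165}{15325} = \left(-7165\right) \frac{1}{15325} = - \frac{1433}{3065}$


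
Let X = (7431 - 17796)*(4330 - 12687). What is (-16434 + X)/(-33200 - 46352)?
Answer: -86603871/79552 ≈ -1088.6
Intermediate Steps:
X = 86620305 (X = -10365*(-8357) = 86620305)
(-16434 + X)/(-33200 - 46352) = (-16434 + 86620305)/(-33200 - 46352) = 86603871/(-79552) = 86603871*(-1/79552) = -86603871/79552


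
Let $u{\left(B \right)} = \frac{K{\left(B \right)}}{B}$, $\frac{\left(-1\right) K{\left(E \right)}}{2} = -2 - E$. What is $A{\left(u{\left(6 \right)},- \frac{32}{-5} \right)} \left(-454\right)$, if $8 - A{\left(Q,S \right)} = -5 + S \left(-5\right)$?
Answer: $-20430$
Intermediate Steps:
$K{\left(E \right)} = 4 + 2 E$ ($K{\left(E \right)} = - 2 \left(-2 - E\right) = 4 + 2 E$)
$u{\left(B \right)} = \frac{4 + 2 B}{B}$
$A{\left(Q,S \right)} = 13 + 5 S$ ($A{\left(Q,S \right)} = 8 - \left(-5 + S \left(-5\right)\right) = 8 - \left(-5 - 5 S\right) = 8 + \left(5 + 5 S\right) = 13 + 5 S$)
$A{\left(u{\left(6 \right)},- \frac{32}{-5} \right)} \left(-454\right) = \left(13 + 5 \left(- \frac{32}{-5}\right)\right) \left(-454\right) = \left(13 + 5 \left(\left(-32\right) \left(- \frac{1}{5}\right)\right)\right) \left(-454\right) = \left(13 + 5 \cdot \frac{32}{5}\right) \left(-454\right) = \left(13 + 32\right) \left(-454\right) = 45 \left(-454\right) = -20430$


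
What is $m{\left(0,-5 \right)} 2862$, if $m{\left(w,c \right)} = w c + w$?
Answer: $0$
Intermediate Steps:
$m{\left(w,c \right)} = w + c w$ ($m{\left(w,c \right)} = c w + w = w + c w$)
$m{\left(0,-5 \right)} 2862 = 0 \left(1 - 5\right) 2862 = 0 \left(-4\right) 2862 = 0 \cdot 2862 = 0$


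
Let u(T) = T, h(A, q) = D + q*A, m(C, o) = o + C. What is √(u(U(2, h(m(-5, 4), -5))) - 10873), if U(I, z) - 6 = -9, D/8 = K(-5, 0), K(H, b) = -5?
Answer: 2*I*√2719 ≈ 104.29*I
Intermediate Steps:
m(C, o) = C + o
D = -40 (D = 8*(-5) = -40)
h(A, q) = -40 + A*q (h(A, q) = -40 + q*A = -40 + A*q)
U(I, z) = -3 (U(I, z) = 6 - 9 = -3)
√(u(U(2, h(m(-5, 4), -5))) - 10873) = √(-3 - 10873) = √(-10876) = 2*I*√2719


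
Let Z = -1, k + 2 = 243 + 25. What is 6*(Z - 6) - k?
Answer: -308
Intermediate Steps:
k = 266 (k = -2 + (243 + 25) = -2 + 268 = 266)
6*(Z - 6) - k = 6*(-1 - 6) - 1*266 = 6*(-7) - 266 = -42 - 266 = -308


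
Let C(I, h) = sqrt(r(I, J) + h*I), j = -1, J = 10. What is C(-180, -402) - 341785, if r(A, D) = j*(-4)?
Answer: -341785 + 2*sqrt(18091) ≈ -3.4152e+5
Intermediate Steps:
r(A, D) = 4 (r(A, D) = -1*(-4) = 4)
C(I, h) = sqrt(4 + I*h) (C(I, h) = sqrt(4 + h*I) = sqrt(4 + I*h))
C(-180, -402) - 341785 = sqrt(4 - 180*(-402)) - 341785 = sqrt(4 + 72360) - 341785 = sqrt(72364) - 341785 = 2*sqrt(18091) - 341785 = -341785 + 2*sqrt(18091)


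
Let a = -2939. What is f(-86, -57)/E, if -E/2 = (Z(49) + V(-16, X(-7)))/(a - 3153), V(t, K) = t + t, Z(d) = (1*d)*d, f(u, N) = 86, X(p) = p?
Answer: 261956/2369 ≈ 110.58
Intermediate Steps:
Z(d) = d**2 (Z(d) = d*d = d**2)
V(t, K) = 2*t
E = 2369/3046 (E = -2*(49**2 + 2*(-16))/(-2939 - 3153) = -2*(2401 - 32)/(-6092) = -4738*(-1)/6092 = -2*(-2369/6092) = 2369/3046 ≈ 0.77774)
f(-86, -57)/E = 86/(2369/3046) = 86*(3046/2369) = 261956/2369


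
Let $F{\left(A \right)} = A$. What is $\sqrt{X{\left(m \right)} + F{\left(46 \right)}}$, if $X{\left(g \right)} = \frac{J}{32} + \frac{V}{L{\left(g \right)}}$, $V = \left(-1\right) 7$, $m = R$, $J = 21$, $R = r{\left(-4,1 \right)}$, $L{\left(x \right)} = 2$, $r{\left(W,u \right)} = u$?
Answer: $\frac{\sqrt{2762}}{8} \approx 6.5693$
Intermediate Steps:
$R = 1$
$m = 1$
$V = -7$
$X{\left(g \right)} = - \frac{91}{32}$ ($X{\left(g \right)} = \frac{21}{32} - \frac{7}{2} = - \frac{91}{32}$)
$\sqrt{X{\left(m \right)} + F{\left(46 \right)}} = \sqrt{- \frac{91}{32} + 46} = \sqrt{\frac{1381}{32}} = \frac{\sqrt{2762}}{8}$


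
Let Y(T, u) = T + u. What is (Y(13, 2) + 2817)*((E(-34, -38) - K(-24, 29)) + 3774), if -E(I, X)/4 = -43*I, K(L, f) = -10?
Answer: -5845248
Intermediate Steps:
E(I, X) = 172*I (E(I, X) = -(-172)*I = 172*I)
(Y(13, 2) + 2817)*((E(-34, -38) - K(-24, 29)) + 3774) = ((13 + 2) + 2817)*((172*(-34) - 1*(-10)) + 3774) = (15 + 2817)*((-5848 + 10) + 3774) = 2832*(-5838 + 3774) = 2832*(-2064) = -5845248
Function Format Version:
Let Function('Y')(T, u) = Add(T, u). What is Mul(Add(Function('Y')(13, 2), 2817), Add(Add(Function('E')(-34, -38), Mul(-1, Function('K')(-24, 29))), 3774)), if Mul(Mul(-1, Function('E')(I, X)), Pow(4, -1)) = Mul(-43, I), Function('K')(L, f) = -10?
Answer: -5845248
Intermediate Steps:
Function('E')(I, X) = Mul(172, I) (Function('E')(I, X) = Mul(-4, Mul(-43, I)) = Mul(172, I))
Mul(Add(Function('Y')(13, 2), 2817), Add(Add(Function('E')(-34, -38), Mul(-1, Function('K')(-24, 29))), 3774)) = Mul(Add(Add(13, 2), 2817), Add(Add(Mul(172, -34), Mul(-1, -10)), 3774)) = Mul(Add(15, 2817), Add(Add(-5848, 10), 3774)) = Mul(2832, Add(-5838, 3774)) = Mul(2832, -2064) = -5845248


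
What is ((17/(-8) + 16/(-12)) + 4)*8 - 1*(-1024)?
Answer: 3085/3 ≈ 1028.3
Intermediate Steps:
((17/(-8) + 16/(-12)) + 4)*8 - 1*(-1024) = ((17*(-1/8) + 16*(-1/12)) + 4)*8 + 1024 = ((-17/8 - 4/3) + 4)*8 + 1024 = (-83/24 + 4)*8 + 1024 = (13/24)*8 + 1024 = 13/3 + 1024 = 3085/3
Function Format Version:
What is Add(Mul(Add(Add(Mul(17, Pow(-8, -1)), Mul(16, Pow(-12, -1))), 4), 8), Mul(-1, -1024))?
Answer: Rational(3085, 3) ≈ 1028.3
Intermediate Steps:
Add(Mul(Add(Add(Mul(17, Pow(-8, -1)), Mul(16, Pow(-12, -1))), 4), 8), Mul(-1, -1024)) = Add(Mul(Add(Add(Mul(17, Rational(-1, 8)), Mul(16, Rational(-1, 12))), 4), 8), 1024) = Add(Mul(Add(Add(Rational(-17, 8), Rational(-4, 3)), 4), 8), 1024) = Add(Mul(Add(Rational(-83, 24), 4), 8), 1024) = Add(Mul(Rational(13, 24), 8), 1024) = Add(Rational(13, 3), 1024) = Rational(3085, 3)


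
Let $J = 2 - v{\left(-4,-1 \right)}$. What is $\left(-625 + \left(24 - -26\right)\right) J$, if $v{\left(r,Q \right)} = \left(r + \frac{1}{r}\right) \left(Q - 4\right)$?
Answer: $\frac{44275}{4} \approx 11069.0$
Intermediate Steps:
$v{\left(r,Q \right)} = \left(-4 + Q\right) \left(r + \frac{1}{r}\right)$ ($v{\left(r,Q \right)} = \left(r + \frac{1}{r}\right) \left(-4 + Q\right) = \left(-4 + Q\right) \left(r + \frac{1}{r}\right)$)
$J = - \frac{77}{4}$ ($J = 2 - \frac{-4 - 1 + \left(-4\right)^{2} \left(-4 - 1\right)}{-4} = 2 - - \frac{-4 - 1 + 16 \left(-5\right)}{4} = 2 - - \frac{-4 - 1 - 80}{4} = 2 - \left(- \frac{1}{4}\right) \left(-85\right) = 2 - \frac{85}{4} = - \frac{77}{4} \approx -19.25$)
$\left(-625 + \left(24 - -26\right)\right) J = \left(-625 + \left(24 - -26\right)\right) \left(- \frac{77}{4}\right) = \left(-625 + \left(24 + 26\right)\right) \left(- \frac{77}{4}\right) = \left(-625 + 50\right) \left(- \frac{77}{4}\right) = \left(-575\right) \left(- \frac{77}{4}\right) = \frac{44275}{4}$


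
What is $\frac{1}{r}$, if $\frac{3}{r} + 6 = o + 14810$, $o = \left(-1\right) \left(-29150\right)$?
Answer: $\frac{43954}{3} \approx 14651.0$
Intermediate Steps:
$o = 29150$
$r = \frac{3}{43954}$ ($r = \frac{3}{-6 + \left(29150 + 14810\right)} = \frac{3}{-6 + 43960} = \frac{3}{43954} \approx 6.8253 \cdot 10^{-5}$)
$\frac{1}{r} = \frac{1}{\frac{3}{43954}} = \frac{43954}{3}$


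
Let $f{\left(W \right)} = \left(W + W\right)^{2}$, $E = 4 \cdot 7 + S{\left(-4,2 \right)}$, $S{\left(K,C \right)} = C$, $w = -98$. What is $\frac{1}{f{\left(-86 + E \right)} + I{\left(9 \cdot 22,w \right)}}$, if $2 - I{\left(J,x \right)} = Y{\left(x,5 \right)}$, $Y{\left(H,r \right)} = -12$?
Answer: $\frac{1}{12558} \approx 7.9631 \cdot 10^{-5}$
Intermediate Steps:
$I{\left(J,x \right)} = 14$ ($I{\left(J,x \right)} = 2 - -12 = 2 + 12 = 14$)
$E = 30$ ($E = 4 \cdot 7 + 2 = 28 + 2 = 30$)
$f{\left(W \right)} = 4 W^{2}$ ($f{\left(W \right)} = \left(2 W\right)^{2} = 4 W^{2}$)
$\frac{1}{f{\left(-86 + E \right)} + I{\left(9 \cdot 22,w \right)}} = \frac{1}{4 \left(-86 + 30\right)^{2} + 14} = \frac{1}{4 \left(-56\right)^{2} + 14} = \frac{1}{4 \cdot 3136 + 14} = \frac{1}{12544 + 14} = \frac{1}{12558}$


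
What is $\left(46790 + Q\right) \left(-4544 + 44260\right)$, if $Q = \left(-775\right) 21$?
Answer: $1211933740$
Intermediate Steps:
$Q = -16275$
$\left(46790 + Q\right) \left(-4544 + 44260\right) = \left(46790 - 16275\right) \left(-4544 + 44260\right) = 30515 \cdot 39716 = 1211933740$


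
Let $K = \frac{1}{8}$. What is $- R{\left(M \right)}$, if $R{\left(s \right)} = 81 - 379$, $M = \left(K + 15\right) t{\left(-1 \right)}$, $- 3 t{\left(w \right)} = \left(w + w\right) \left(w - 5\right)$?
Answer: $298$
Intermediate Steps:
$t{\left(w \right)} = - \frac{2 w \left(-5 + w\right)}{3}$ ($t{\left(w \right)} = - \frac{\left(w + w\right) \left(w - 5\right)}{3} = - \frac{2 w \left(-5 + w\right)}{3}$)
$K = \frac{1}{8} \approx 0.125$
$M = - \frac{121}{2}$ ($M = \left(\frac{1}{8} + 15\right) \frac{2}{3} \left(-1\right) \left(5 - -1\right) = \frac{121 \cdot \frac{2}{3} \left(-1\right) \left(5 + 1\right)}{8} = \frac{121 \cdot \frac{2}{3} \left(-1\right) 6}{8} = \frac{121}{8} \left(-4\right) = - \frac{121}{2} \approx -60.5$)
$R{\left(s \right)} = -298$ ($R{\left(s \right)} = 81 - 379 = -298$)
$- R{\left(M \right)} = \left(-1\right) \left(-298\right) = 298$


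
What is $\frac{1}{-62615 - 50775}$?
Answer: $- \frac{1}{113390} \approx -8.8191 \cdot 10^{-6}$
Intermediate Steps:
$\frac{1}{-62615 - 50775} = \frac{1}{-113390} = - \frac{1}{113390}$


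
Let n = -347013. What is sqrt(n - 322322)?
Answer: I*sqrt(669335) ≈ 818.13*I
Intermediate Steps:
sqrt(n - 322322) = sqrt(-347013 - 322322) = sqrt(-669335) = I*sqrt(669335)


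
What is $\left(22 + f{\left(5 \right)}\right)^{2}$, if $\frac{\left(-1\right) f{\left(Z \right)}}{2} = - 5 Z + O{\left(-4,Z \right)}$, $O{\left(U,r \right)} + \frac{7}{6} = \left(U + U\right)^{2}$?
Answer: $\frac{25921}{9} \approx 2880.1$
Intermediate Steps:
$O{\left(U,r \right)} = - \frac{7}{6} + 4 U^{2}$ ($O{\left(U,r \right)} = - \frac{7}{6} + \left(U + U\right)^{2} = - \frac{7}{6} + \left(2 U\right)^{2} = - \frac{7}{6} + 4 U^{2}$)
$f{\left(Z \right)} = - \frac{377}{3} + 10 Z$ ($f{\left(Z \right)} = - 2 \left(- 5 Z - \left(\frac{7}{6} - 4 \left(-4\right)^{2}\right)\right) = - 2 \left(- 5 Z + \left(- \frac{7}{6} + 4 \cdot 16\right)\right) = - 2 \left(- 5 Z + \left(- \frac{7}{6} + 64\right)\right) = - 2 \left(- 5 Z + \frac{377}{6}\right) = - 2 \left(\frac{377}{6} - 5 Z\right) = - \frac{377}{3} + 10 Z$)
$\left(22 + f{\left(5 \right)}\right)^{2} = \left(22 + \left(- \frac{377}{3} + 10 \cdot 5\right)\right)^{2} = \left(22 + \left(- \frac{377}{3} + 50\right)\right)^{2} = \left(22 - \frac{227}{3}\right)^{2} = \left(- \frac{161}{3}\right)^{2} = \frac{25921}{9}$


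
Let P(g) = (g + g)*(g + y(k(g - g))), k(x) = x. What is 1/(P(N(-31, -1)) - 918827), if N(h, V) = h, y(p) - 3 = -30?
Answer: -1/915231 ≈ -1.0926e-6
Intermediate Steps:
y(p) = -27 (y(p) = 3 - 30 = -27)
P(g) = 2*g*(-27 + g) (P(g) = (g + g)*(g - 27) = (2*g)*(-27 + g) = 2*g*(-27 + g))
1/(P(N(-31, -1)) - 918827) = 1/(2*(-31)*(-27 - 31) - 918827) = 1/(2*(-31)*(-58) - 918827) = 1/(3596 - 918827) = 1/(-915231) = -1/915231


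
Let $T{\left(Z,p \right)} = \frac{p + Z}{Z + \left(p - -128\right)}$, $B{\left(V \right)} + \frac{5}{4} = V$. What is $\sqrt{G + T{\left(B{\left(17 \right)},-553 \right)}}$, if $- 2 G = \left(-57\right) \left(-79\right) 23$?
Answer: $\frac{i \sqrt{555067919470}}{3274} \approx 227.56 i$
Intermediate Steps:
$B{\left(V \right)} = - \frac{5}{4} + V$
$G = - \frac{103569}{2}$ ($G = - \frac{\left(-57\right) \left(-79\right) 23}{2} = - \frac{4503 \cdot 23}{2} = \left(- \frac{1}{2}\right) 103569 = - \frac{103569}{2} \approx -51785.0$)
$T{\left(Z,p \right)} = \frac{Z + p}{128 + Z + p}$ ($T{\left(Z,p \right)} = \frac{Z + p}{Z + \left(p + 128\right)} = \frac{Z + p}{Z + \left(128 + p\right)} = \frac{Z + p}{128 + Z + p}$)
$\sqrt{G + T{\left(B{\left(17 \right)},-553 \right)}} = \sqrt{- \frac{103569}{2} + \frac{\left(- \frac{5}{4} + 17\right) - 553}{128 + \left(- \frac{5}{4} + 17\right) - 553}} = \sqrt{- \frac{103569}{2} + \frac{\frac{63}{4} - 553}{128 + \frac{63}{4} - 553}} = \sqrt{- \frac{103569}{2} + \frac{1}{- \frac{1637}{4}} \left(- \frac{2149}{4}\right)} = \sqrt{- \frac{103569}{2} - - \frac{2149}{1637}} = \sqrt{- \frac{103569}{2} + \frac{2149}{1637}} = \sqrt{- \frac{169538155}{3274}} = \frac{i \sqrt{555067919470}}{3274}$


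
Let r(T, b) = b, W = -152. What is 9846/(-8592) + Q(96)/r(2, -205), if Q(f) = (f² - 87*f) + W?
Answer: -1355989/293560 ≈ -4.6191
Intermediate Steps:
Q(f) = -152 + f² - 87*f (Q(f) = (f² - 87*f) - 152 = -152 + f² - 87*f)
9846/(-8592) + Q(96)/r(2, -205) = 9846/(-8592) + (-152 + 96² - 87*96)/(-205) = 9846*(-1/8592) + (-152 + 9216 - 8352)*(-1/205) = -1641/1432 + 712*(-1/205) = -1641/1432 - 712/205 = -1355989/293560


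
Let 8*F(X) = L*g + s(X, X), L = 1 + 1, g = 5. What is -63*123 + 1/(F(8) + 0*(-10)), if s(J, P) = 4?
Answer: -54239/7 ≈ -7748.4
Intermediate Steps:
L = 2
F(X) = 7/4 (F(X) = (2*5 + 4)/8 = (10 + 4)/8 = (1/8)*14 = 7/4)
-63*123 + 1/(F(8) + 0*(-10)) = -63*123 + 1/(7/4 + 0*(-10)) = -7749 + 1/(7/4 + 0) = -7749 + 1/(7/4) = -7749 + 4/7 = -54239/7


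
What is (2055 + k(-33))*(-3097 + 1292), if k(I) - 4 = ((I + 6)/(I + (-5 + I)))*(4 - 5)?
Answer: -263822410/71 ≈ -3.7158e+6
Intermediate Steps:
k(I) = 4 - (6 + I)/(-5 + 2*I) (k(I) = 4 + ((I + 6)/(I + (-5 + I)))*(4 - 5) = 4 + ((6 + I)/(-5 + 2*I))*(-1) = 4 - (6 + I)/(-5 + 2*I))
(2055 + k(-33))*(-3097 + 1292) = (2055 + (-26 + 7*(-33))/(-5 + 2*(-33)))*(-3097 + 1292) = (2055 + (-26 - 231)/(-5 - 66))*(-1805) = (2055 - 257/(-71))*(-1805) = (2055 - 1/71*(-257))*(-1805) = (2055 + 257/71)*(-1805) = (146162/71)*(-1805) = -263822410/71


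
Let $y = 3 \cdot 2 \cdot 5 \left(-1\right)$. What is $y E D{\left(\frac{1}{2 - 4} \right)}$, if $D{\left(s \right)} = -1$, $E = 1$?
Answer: $30$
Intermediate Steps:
$y = -30$ ($y = 6 \left(-5\right) = -30$)
$y E D{\left(\frac{1}{2 - 4} \right)} = \left(-30\right) 1 \left(-1\right) = \left(-30\right) \left(-1\right) = 30$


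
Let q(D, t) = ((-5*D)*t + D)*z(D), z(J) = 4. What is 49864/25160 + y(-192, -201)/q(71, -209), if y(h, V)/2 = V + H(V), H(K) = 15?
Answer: 462607493/233566570 ≈ 1.9806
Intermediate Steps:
q(D, t) = 4*D - 20*D*t (q(D, t) = ((-5*D)*t + D)*4 = (-5*D*t + D)*4 = (D - 5*D*t)*4 = 4*D - 20*D*t)
y(h, V) = 30 + 2*V (y(h, V) = 2*(V + 15) = 2*(15 + V) = 30 + 2*V)
49864/25160 + y(-192, -201)/q(71, -209) = 49864/25160 + (30 + 2*(-201))/((4*71*(1 - 5*(-209)))) = 49864*(1/25160) + (30 - 402)/((4*71*(1 + 1045))) = 6233/3145 - 372/(4*71*1046) = 6233/3145 - 372/297064 = 6233/3145 - 372*1/297064 = 6233/3145 - 93/74266 = 462607493/233566570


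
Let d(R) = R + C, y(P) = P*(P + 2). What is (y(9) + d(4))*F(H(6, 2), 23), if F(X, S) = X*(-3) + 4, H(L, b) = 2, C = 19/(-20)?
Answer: -2041/10 ≈ -204.10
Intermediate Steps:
C = -19/20 (C = 19*(-1/20) = -19/20 ≈ -0.95000)
F(X, S) = 4 - 3*X (F(X, S) = -3*X + 4 = 4 - 3*X)
y(P) = P*(2 + P)
d(R) = -19/20 + R (d(R) = R - 19/20 = -19/20 + R)
(y(9) + d(4))*F(H(6, 2), 23) = (9*(2 + 9) + (-19/20 + 4))*(4 - 3*2) = (9*11 + 61/20)*(4 - 6) = (99 + 61/20)*(-2) = (2041/20)*(-2) = -2041/10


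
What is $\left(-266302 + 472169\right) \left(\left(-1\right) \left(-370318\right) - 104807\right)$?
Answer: $54659953037$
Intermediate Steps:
$\left(-266302 + 472169\right) \left(\left(-1\right) \left(-370318\right) - 104807\right) = 205867 \left(370318 - 104807\right) = 205867 \cdot 265511 = 54659953037$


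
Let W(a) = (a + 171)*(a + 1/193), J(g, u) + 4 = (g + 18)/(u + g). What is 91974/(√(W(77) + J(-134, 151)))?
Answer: 45987*√51366253270/15655670 ≈ 665.74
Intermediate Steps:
J(g, u) = -4 + (18 + g)/(g + u) (J(g, u) = -4 + (g + 18)/(u + g) = -4 + (18 + g)/(g + u))
W(a) = (171 + a)*(1/193 + a) (W(a) = (171 + a)*(a + 1/193) = (171 + a)*(1/193 + a))
91974/(√(W(77) + J(-134, 151))) = 91974/(√((171/193 + 77² + (33004/193)*77) + (18 - 4*151 - 3*(-134))/(-134 + 151))) = 91974/(√((171/193 + 5929 + 2541308/193) + (18 - 604 + 402)/17)) = 91974/(√(3685776/193 + (1/17)*(-184))) = 91974/(√(3685776/193 - 184/17)) = 91974/(√(62622680/3281)) = 91974/((2*√51366253270/3281)) = 91974*(√51366253270/31311340) = 45987*√51366253270/15655670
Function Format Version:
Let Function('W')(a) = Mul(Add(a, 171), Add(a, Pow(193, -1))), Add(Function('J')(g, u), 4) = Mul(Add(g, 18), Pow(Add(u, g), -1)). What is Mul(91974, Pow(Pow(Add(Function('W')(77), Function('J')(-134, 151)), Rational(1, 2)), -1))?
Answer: Mul(Rational(45987, 15655670), Pow(51366253270, Rational(1, 2))) ≈ 665.74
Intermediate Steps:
Function('J')(g, u) = Add(-4, Mul(Pow(Add(g, u), -1), Add(18, g))) (Function('J')(g, u) = Add(-4, Mul(Add(g, 18), Pow(Add(u, g), -1))) = Add(-4, Mul(Add(18, g), Pow(Add(g, u), -1))) = Add(-4, Mul(Pow(Add(g, u), -1), Add(18, g))))
Function('W')(a) = Mul(Add(171, a), Add(Rational(1, 193), a)) (Function('W')(a) = Mul(Add(171, a), Add(a, Rational(1, 193))) = Mul(Add(171, a), Add(Rational(1, 193), a)))
Mul(91974, Pow(Pow(Add(Function('W')(77), Function('J')(-134, 151)), Rational(1, 2)), -1)) = Mul(91974, Pow(Pow(Add(Add(Rational(171, 193), Pow(77, 2), Mul(Rational(33004, 193), 77)), Mul(Pow(Add(-134, 151), -1), Add(18, Mul(-4, 151), Mul(-3, -134)))), Rational(1, 2)), -1)) = Mul(91974, Pow(Pow(Add(Add(Rational(171, 193), 5929, Rational(2541308, 193)), Mul(Pow(17, -1), Add(18, -604, 402))), Rational(1, 2)), -1)) = Mul(91974, Pow(Pow(Add(Rational(3685776, 193), Mul(Rational(1, 17), -184)), Rational(1, 2)), -1)) = Mul(91974, Pow(Pow(Add(Rational(3685776, 193), Rational(-184, 17)), Rational(1, 2)), -1)) = Mul(91974, Pow(Pow(Rational(62622680, 3281), Rational(1, 2)), -1)) = Mul(91974, Pow(Mul(Rational(2, 3281), Pow(51366253270, Rational(1, 2))), -1)) = Mul(91974, Mul(Rational(1, 31311340), Pow(51366253270, Rational(1, 2)))) = Mul(Rational(45987, 15655670), Pow(51366253270, Rational(1, 2)))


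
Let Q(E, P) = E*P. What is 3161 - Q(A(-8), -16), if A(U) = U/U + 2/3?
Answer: 9563/3 ≈ 3187.7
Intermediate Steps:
A(U) = 5/3 (A(U) = 1 + 2*(1/3) = 1 + 2/3 = 5/3)
3161 - Q(A(-8), -16) = 3161 - 5*(-16)/3 = 3161 - 1*(-80/3) = 3161 + 80/3 = 9563/3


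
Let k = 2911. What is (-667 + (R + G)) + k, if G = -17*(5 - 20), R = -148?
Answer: 2351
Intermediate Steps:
G = 255 (G = -17*(-15) = 255)
(-667 + (R + G)) + k = (-667 + (-148 + 255)) + 2911 = (-667 + 107) + 2911 = -560 + 2911 = 2351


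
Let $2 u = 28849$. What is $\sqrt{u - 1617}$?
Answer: $\frac{\sqrt{51230}}{2} \approx 113.17$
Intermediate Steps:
$u = \frac{28849}{2}$ ($u = \frac{1}{2} \cdot 28849 = \frac{28849}{2} \approx 14425.0$)
$\sqrt{u - 1617} = \sqrt{\frac{28849}{2} - 1617} = \sqrt{\frac{25615}{2}} = \frac{\sqrt{51230}}{2}$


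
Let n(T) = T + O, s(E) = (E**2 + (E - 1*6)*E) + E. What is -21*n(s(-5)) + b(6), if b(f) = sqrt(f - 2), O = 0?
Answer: -1573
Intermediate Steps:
b(f) = sqrt(-2 + f)
s(E) = E + E**2 + E*(-6 + E) (s(E) = (E**2 + (E - 6)*E) + E = (E**2 + (-6 + E)*E) + E = (E**2 + E*(-6 + E)) + E = E + E**2 + E*(-6 + E))
n(T) = T (n(T) = T + 0 = T)
-21*n(s(-5)) + b(6) = -(-105)*(-5 + 2*(-5)) + sqrt(-2 + 6) = -(-105)*(-5 - 10) + sqrt(4) = -(-105)*(-15) + 2 = -21*75 + 2 = -1575 + 2 = -1573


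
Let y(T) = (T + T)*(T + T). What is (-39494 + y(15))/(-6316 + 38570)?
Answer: -19297/16127 ≈ -1.1966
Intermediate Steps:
y(T) = 4*T² (y(T) = (2*T)*(2*T) = 4*T²)
(-39494 + y(15))/(-6316 + 38570) = (-39494 + 4*15²)/(-6316 + 38570) = (-39494 + 4*225)/32254 = (-39494 + 900)*(1/32254) = -38594*1/32254 = -19297/16127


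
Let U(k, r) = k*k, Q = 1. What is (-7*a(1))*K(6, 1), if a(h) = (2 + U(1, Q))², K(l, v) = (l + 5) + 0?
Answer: -693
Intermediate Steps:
U(k, r) = k²
K(l, v) = 5 + l (K(l, v) = (5 + l) + 0 = 5 + l)
a(h) = 9 (a(h) = (2 + 1²)² = (2 + 1)² = 3² = 9)
(-7*a(1))*K(6, 1) = (-7*9)*(5 + 6) = -63*11 = -693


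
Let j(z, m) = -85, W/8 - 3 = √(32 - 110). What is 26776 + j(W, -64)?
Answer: 26691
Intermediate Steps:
W = 24 + 8*I*√78 (W = 24 + 8*√(32 - 110) = 24 + 8*√(-78) = 24 + 8*(I*√78) = 24 + 8*I*√78 ≈ 24.0 + 70.654*I)
26776 + j(W, -64) = 26776 - 85 = 26691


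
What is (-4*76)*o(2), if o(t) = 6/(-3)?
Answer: 608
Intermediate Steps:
o(t) = -2 (o(t) = 6*(-1/3) = -2)
(-4*76)*o(2) = -4*76*(-2) = -304*(-2) = 608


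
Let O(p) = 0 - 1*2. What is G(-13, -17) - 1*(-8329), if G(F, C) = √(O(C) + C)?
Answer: 8329 + I*√19 ≈ 8329.0 + 4.3589*I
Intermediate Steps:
O(p) = -2 (O(p) = 0 - 2 = -2)
G(F, C) = √(-2 + C)
G(-13, -17) - 1*(-8329) = √(-2 - 17) - 1*(-8329) = √(-19) + 8329 = I*√19 + 8329 = 8329 + I*√19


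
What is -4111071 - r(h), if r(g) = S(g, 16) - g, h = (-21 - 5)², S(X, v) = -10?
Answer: -4110385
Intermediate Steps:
h = 676 (h = (-26)² = 676)
r(g) = -10 - g
-4111071 - r(h) = -4111071 - (-10 - 1*676) = -4111071 - (-10 - 676) = -4111071 - 1*(-686) = -4111071 + 686 = -4110385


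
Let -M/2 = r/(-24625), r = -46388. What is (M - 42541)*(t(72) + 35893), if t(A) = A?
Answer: -7535853632893/4925 ≈ -1.5301e+9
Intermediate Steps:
M = -92776/24625 (M = -(-92776)/(-24625) = -(-92776)*(-1)/24625 = -2*46388/24625 = -92776/24625 ≈ -3.7676)
(M - 42541)*(t(72) + 35893) = (-92776/24625 - 42541)*(72 + 35893) = -1047664901/24625*35965 = -7535853632893/4925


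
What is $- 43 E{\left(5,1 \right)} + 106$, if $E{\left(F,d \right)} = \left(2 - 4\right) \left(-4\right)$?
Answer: $-238$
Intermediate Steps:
$E{\left(F,d \right)} = 8$ ($E{\left(F,d \right)} = \left(-2\right) \left(-4\right) = 8$)
$- 43 E{\left(5,1 \right)} + 106 = \left(-43\right) 8 + 106 = -344 + 106 = -238$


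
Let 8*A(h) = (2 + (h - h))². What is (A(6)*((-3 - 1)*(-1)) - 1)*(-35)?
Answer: -35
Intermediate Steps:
A(h) = ½ (A(h) = (2 + (h - h))²/8 = (2 + 0)²/8 = (⅛)*2² = (⅛)*4 = ½)
(A(6)*((-3 - 1)*(-1)) - 1)*(-35) = (((-3 - 1)*(-1))/2 - 1)*(-35) = ((-4*(-1))/2 - 1)*(-35) = ((½)*4 - 1)*(-35) = (2 - 1)*(-35) = 1*(-35) = -35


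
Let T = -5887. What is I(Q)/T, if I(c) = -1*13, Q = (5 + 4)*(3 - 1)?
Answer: 13/5887 ≈ 0.0022083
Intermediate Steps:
Q = 18 (Q = 9*2 = 18)
I(c) = -13
I(Q)/T = -13/(-5887) = -13*(-1/5887) = 13/5887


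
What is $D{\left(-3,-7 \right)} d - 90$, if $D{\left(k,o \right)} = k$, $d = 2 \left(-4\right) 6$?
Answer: $54$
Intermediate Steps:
$d = -48$ ($d = \left(-8\right) 6 = -48$)
$D{\left(-3,-7 \right)} d - 90 = \left(-3\right) \left(-48\right) - 90 = 144 - 90 = 54$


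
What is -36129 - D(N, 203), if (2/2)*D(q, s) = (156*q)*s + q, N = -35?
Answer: 1072286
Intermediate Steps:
D(q, s) = q + 156*q*s (D(q, s) = (156*q)*s + q = 156*q*s + q = q + 156*q*s)
-36129 - D(N, 203) = -36129 - (-35)*(1 + 156*203) = -36129 - (-35)*(1 + 31668) = -36129 - (-35)*31669 = -36129 - 1*(-1108415) = -36129 + 1108415 = 1072286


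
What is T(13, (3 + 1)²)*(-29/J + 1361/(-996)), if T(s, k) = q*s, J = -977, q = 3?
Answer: -16910569/324364 ≈ -52.135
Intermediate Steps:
T(s, k) = 3*s
T(13, (3 + 1)²)*(-29/J + 1361/(-996)) = (3*13)*(-29/(-977) + 1361/(-996)) = 39*(-29*(-1/977) + 1361*(-1/996)) = 39*(29/977 - 1361/996) = 39*(-1300813/973092) = -16910569/324364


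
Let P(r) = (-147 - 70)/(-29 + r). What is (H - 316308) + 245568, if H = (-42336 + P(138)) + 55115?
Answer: -6317966/109 ≈ -57963.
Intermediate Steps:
P(r) = -217/(-29 + r)
H = 1392694/109 (H = (-42336 - 217/(-29 + 138)) + 55115 = (-42336 - 217/109) + 55115 = -4614841/109 + 55115 = 1392694/109 ≈ 12777.)
(H - 316308) + 245568 = (1392694/109 - 316308) + 245568 = -33084878/109 + 245568 = -6317966/109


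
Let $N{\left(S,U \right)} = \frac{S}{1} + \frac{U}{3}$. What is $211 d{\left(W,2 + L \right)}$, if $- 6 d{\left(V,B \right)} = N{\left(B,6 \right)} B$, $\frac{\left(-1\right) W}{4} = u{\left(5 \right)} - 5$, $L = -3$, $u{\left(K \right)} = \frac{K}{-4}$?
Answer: $\frac{211}{6} \approx 35.167$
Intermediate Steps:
$u{\left(K \right)} = - \frac{K}{4}$ ($u{\left(K \right)} = K \left(- \frac{1}{4}\right) = - \frac{K}{4}$)
$N{\left(S,U \right)} = S + \frac{U}{3}$ ($N{\left(S,U \right)} = S 1 + U \frac{1}{3} = S + \frac{U}{3}$)
$W = 25$ ($W = - 4 \left(\left(- \frac{1}{4}\right) 5 - 5\right) = - 4 \left(- \frac{5}{4} - 5\right) = \left(-4\right) \left(- \frac{25}{4}\right) = 25$)
$d{\left(V,B \right)} = - \frac{B \left(2 + B\right)}{6}$ ($d{\left(V,B \right)} = - \frac{\left(B + \frac{1}{3} \cdot 6\right) B}{6} = - \frac{\left(B + 2\right) B}{6} = - \frac{\left(2 + B\right) B}{6} = - \frac{B \left(2 + B\right)}{6}$)
$211 d{\left(W,2 + L \right)} = 211 \left(- \frac{\left(2 - 3\right) \left(2 + \left(2 - 3\right)\right)}{6}\right) = 211 \left(\left(- \frac{1}{6}\right) \left(-1\right) \left(2 - 1\right)\right) = 211 \left(\left(- \frac{1}{6}\right) \left(-1\right) 1\right) = 211 \cdot \frac{1}{6} = \frac{211}{6}$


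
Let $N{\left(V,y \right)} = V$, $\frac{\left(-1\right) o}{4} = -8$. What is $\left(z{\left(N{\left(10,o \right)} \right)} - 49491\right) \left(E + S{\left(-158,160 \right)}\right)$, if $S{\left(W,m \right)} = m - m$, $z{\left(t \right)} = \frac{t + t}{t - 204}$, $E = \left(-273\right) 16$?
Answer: $\frac{20969182416}{97} \approx 2.1618 \cdot 10^{8}$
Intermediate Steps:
$o = 32$ ($o = \left(-4\right) \left(-8\right) = 32$)
$E = -4368$
$z{\left(t \right)} = \frac{2 t}{-204 + t}$
$S{\left(W,m \right)} = 0$
$\left(z{\left(N{\left(10,o \right)} \right)} - 49491\right) \left(E + S{\left(-158,160 \right)}\right) = \left(2 \cdot 10 \frac{1}{-204 + 10} - 49491\right) \left(-4368 + 0\right) = \left(2 \cdot 10 \frac{1}{-194} - 49491\right) \left(-4368\right) = \left(2 \cdot 10 \left(- \frac{1}{194}\right) - 49491\right) \left(-4368\right) = \left(- \frac{10}{97} - 49491\right) \left(-4368\right) = \left(- \frac{4800637}{97}\right) \left(-4368\right) = \frac{20969182416}{97}$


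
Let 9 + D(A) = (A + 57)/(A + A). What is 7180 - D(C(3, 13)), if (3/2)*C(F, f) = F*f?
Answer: 373745/52 ≈ 7187.4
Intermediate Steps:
C(F, f) = 2*F*f/3 (C(F, f) = 2*(F*f)/3 = 2*F*f/3)
D(A) = -9 + (57 + A)/(2*A) (D(A) = -9 + (A + 57)/(A + A) = -9 + (57 + A)/((2*A)) = -9 + (57 + A)*(1/(2*A)) = -9 + (57 + A)/(2*A))
7180 - D(C(3, 13)) = 7180 - (57 - 34*3*13/3)/(2*((2/3)*3*13)) = 7180 - (57 - 17*26)/(2*26) = 7180 - (57 - 442)/(2*26) = 7180 - (-385)/(2*26) = 7180 - 1*(-385/52) = 7180 + 385/52 = 373745/52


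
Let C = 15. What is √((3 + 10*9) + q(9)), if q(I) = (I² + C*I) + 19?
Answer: 2*√82 ≈ 18.111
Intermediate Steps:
q(I) = 19 + I² + 15*I (q(I) = (I² + 15*I) + 19 = 19 + I² + 15*I)
√((3 + 10*9) + q(9)) = √((3 + 10*9) + (19 + 9² + 15*9)) = √((3 + 90) + (19 + 81 + 135)) = √(93 + 235) = √328 = 2*√82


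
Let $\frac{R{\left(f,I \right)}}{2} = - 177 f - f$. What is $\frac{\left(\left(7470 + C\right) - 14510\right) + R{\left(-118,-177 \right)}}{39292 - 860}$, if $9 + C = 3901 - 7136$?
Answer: $\frac{7931}{9608} \approx 0.82546$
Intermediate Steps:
$C = -3244$ ($C = -9 + \left(3901 - 7136\right) = -9 - 3235 = -3244$)
$R{\left(f,I \right)} = - 356 f$ ($R{\left(f,I \right)} = 2 \left(- 177 f - f\right) = 2 \left(- 178 f\right) = - 356 f$)
$\frac{\left(\left(7470 + C\right) - 14510\right) + R{\left(-118,-177 \right)}}{39292 - 860} = \frac{\left(\left(7470 - 3244\right) - 14510\right) - -42008}{39292 - 860} = \frac{\left(4226 - 14510\right) + 42008}{38432} = \left(-10284 + 42008\right) \frac{1}{38432} = 31724 \cdot \frac{1}{38432} = \frac{7931}{9608}$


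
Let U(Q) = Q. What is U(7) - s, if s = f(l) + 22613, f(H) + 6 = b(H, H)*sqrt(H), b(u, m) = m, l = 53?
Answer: -22600 - 53*sqrt(53) ≈ -22986.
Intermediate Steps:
f(H) = -6 + H**(3/2) (f(H) = -6 + H*sqrt(H) = -6 + H**(3/2))
s = 22607 + 53*sqrt(53) (s = (-6 + 53**(3/2)) + 22613 = (-6 + 53*sqrt(53)) + 22613 = 22607 + 53*sqrt(53) ≈ 22993.)
U(7) - s = 7 - (22607 + 53*sqrt(53)) = 7 + (-22607 - 53*sqrt(53)) = -22600 - 53*sqrt(53)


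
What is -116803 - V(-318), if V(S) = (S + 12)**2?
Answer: -210439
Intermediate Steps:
V(S) = (12 + S)**2
-116803 - V(-318) = -116803 - (12 - 318)**2 = -116803 - 1*(-306)**2 = -116803 - 1*93636 = -116803 - 93636 = -210439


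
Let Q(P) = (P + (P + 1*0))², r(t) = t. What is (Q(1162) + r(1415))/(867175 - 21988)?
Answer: 1800797/281729 ≈ 6.3919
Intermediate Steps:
Q(P) = 4*P² (Q(P) = (P + (P + 0))² = (P + P)² = (2*P)² = 4*P²)
(Q(1162) + r(1415))/(867175 - 21988) = (4*1162² + 1415)/(867175 - 21988) = (4*1350244 + 1415)/845187 = (5400976 + 1415)*(1/845187) = 5402391*(1/845187) = 1800797/281729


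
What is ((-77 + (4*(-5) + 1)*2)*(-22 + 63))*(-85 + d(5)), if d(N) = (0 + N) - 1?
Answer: 381915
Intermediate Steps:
d(N) = -1 + N (d(N) = N - 1 = -1 + N)
((-77 + (4*(-5) + 1)*2)*(-22 + 63))*(-85 + d(5)) = ((-77 + (4*(-5) + 1)*2)*(-22 + 63))*(-85 + (-1 + 5)) = ((-77 + (-20 + 1)*2)*41)*(-85 + 4) = ((-77 - 19*2)*41)*(-81) = ((-77 - 38)*41)*(-81) = -115*41*(-81) = -4715*(-81) = 381915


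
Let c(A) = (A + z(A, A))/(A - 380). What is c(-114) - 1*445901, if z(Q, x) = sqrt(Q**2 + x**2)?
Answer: -5796710/13 - 3*sqrt(2)/13 ≈ -4.4590e+5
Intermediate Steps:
c(A) = (A + sqrt(2)*sqrt(A**2))/(-380 + A) (c(A) = (A + sqrt(A**2 + A**2))/(A - 380) = (A + sqrt(2*A**2))/(-380 + A) = (A + sqrt(2)*sqrt(A**2))/(-380 + A))
c(-114) - 1*445901 = (-114 + sqrt(2)*sqrt((-114)**2))/(-380 - 114) - 1*445901 = (-114 + sqrt(2)*sqrt(12996))/(-494) - 445901 = -(-114 + sqrt(2)*114)/494 - 445901 = -(-114 + 114*sqrt(2))/494 - 445901 = (3/13 - 3*sqrt(2)/13) - 445901 = -5796710/13 - 3*sqrt(2)/13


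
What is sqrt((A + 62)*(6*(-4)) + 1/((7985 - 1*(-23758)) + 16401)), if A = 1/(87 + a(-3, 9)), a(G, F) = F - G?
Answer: I*sqrt(2898550648015)/44132 ≈ 38.578*I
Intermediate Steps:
A = 1/99 (A = 1/(87 + (9 - 1*(-3))) = 1/(87 + (9 + 3)) = 1/(87 + 12) = 1/99 ≈ 0.010101)
sqrt((A + 62)*(6*(-4)) + 1/((7985 - 1*(-23758)) + 16401)) = sqrt((1/99 + 62)*(6*(-4)) + 1/((7985 - 1*(-23758)) + 16401)) = sqrt((6139/99)*(-24) + 1/((7985 + 23758) + 16401)) = sqrt(-49112/33 + 1/(31743 + 16401)) = sqrt(-49112/33 + 1/48144) = sqrt(-262716455/176528) = I*sqrt(2898550648015)/44132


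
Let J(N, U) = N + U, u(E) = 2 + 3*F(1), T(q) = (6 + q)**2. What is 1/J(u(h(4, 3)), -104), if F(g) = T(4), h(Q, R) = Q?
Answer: 1/198 ≈ 0.0050505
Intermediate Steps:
F(g) = 100 (F(g) = (6 + 4)**2 = 10**2 = 100)
u(E) = 302 (u(E) = 2 + 3*100 = 2 + 300 = 302)
1/J(u(h(4, 3)), -104) = 1/(302 - 104) = 1/198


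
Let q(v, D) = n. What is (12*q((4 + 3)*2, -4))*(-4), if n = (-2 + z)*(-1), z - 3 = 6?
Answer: 336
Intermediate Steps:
z = 9 (z = 3 + 6 = 9)
n = -7 (n = (-2 + 9)*(-1) = 7*(-1) = -7)
q(v, D) = -7
(12*q((4 + 3)*2, -4))*(-4) = (12*(-7))*(-4) = -84*(-4) = 336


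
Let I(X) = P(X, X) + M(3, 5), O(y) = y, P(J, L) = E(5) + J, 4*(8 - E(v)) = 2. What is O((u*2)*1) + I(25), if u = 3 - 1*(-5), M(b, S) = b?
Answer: 103/2 ≈ 51.500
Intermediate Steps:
E(v) = 15/2 (E(v) = 8 - ¼*2 = 8 - ½ = 15/2)
u = 8 (u = 3 + 5 = 8)
P(J, L) = 15/2 + J
I(X) = 21/2 + X (I(X) = (15/2 + X) + 3 = 21/2 + X)
O((u*2)*1) + I(25) = (8*2)*1 + (21/2 + 25) = 16*1 + 71/2 = 16 + 71/2 = 103/2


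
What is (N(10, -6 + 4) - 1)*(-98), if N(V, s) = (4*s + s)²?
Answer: -9702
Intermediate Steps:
N(V, s) = 25*s² (N(V, s) = (5*s)² = 25*s²)
(N(10, -6 + 4) - 1)*(-98) = (25*(-6 + 4)² - 1)*(-98) = (25*(-2)² - 1)*(-98) = (25*4 - 1)*(-98) = (100 - 1)*(-98) = 99*(-98) = -9702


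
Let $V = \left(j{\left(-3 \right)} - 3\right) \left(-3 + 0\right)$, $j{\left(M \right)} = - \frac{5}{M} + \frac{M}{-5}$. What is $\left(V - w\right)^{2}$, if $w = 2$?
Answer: $\frac{1}{25} \approx 0.04$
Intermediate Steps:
$j{\left(M \right)} = - \frac{5}{M} - \frac{M}{5}$ ($j{\left(M \right)} = - \frac{5}{M} + M \left(- \frac{1}{5}\right) = - \frac{5}{M} - \frac{M}{5}$)
$V = \frac{11}{5}$ ($V = \left(\left(- \frac{5}{-3} - - \frac{3}{5}\right) - 3\right) \left(-3 + 0\right) = \left(\left(\left(-5\right) \left(- \frac{1}{3}\right) + \frac{3}{5}\right) - 3\right) \left(-3\right) = \left(\left(\frac{5}{3} + \frac{3}{5}\right) - 3\right) \left(-3\right) = \left(\frac{34}{15} - 3\right) \left(-3\right) = \left(- \frac{11}{15}\right) \left(-3\right) = \frac{11}{5} \approx 2.2$)
$\left(V - w\right)^{2} = \left(\frac{11}{5} - 2\right)^{2} = \left(\frac{1}{5}\right)^{2} = \frac{1}{25}$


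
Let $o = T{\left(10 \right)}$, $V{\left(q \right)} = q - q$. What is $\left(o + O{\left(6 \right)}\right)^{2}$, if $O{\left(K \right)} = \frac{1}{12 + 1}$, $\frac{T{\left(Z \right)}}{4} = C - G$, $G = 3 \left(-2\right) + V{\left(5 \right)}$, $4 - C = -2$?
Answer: $\frac{390625}{169} \approx 2311.4$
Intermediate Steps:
$V{\left(q \right)} = 0$
$C = 6$ ($C = 4 - -2 = 4 + 2 = 6$)
$G = -6$ ($G = 3 \left(-2\right) + 0 = -6 + 0 = -6$)
$T{\left(Z \right)} = 48$ ($T{\left(Z \right)} = 4 \left(6 - -6\right) = 4 \left(6 + 6\right) = 4 \cdot 12 = 48$)
$O{\left(K \right)} = \frac{1}{13}$
$o = 48$
$\left(o + O{\left(6 \right)}\right)^{2} = \left(48 + \frac{1}{13}\right)^{2} = \left(\frac{625}{13}\right)^{2} = \frac{390625}{169}$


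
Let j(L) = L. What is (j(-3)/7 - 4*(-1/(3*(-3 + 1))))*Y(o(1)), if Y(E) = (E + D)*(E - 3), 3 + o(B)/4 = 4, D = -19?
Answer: 115/7 ≈ 16.429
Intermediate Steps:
o(B) = 4 (o(B) = -12 + 4*4 = -12 + 16 = 4)
Y(E) = (-19 + E)*(-3 + E) (Y(E) = (E - 19)*(E - 3) = (-19 + E)*(-3 + E))
(j(-3)/7 - 4*(-1/(3*(-3 + 1))))*Y(o(1)) = (-3/7 - 4*(-1/(3*(-3 + 1))))*(57 + 4**2 - 22*4) = (-3*1/7 - 4/((-2*(-3))))*(57 + 16 - 88) = (-3/7 - 4/6)*(-15) = (-3/7 - 4*1/6)*(-15) = (-3/7 - 2/3)*(-15) = -23/21*(-15) = 115/7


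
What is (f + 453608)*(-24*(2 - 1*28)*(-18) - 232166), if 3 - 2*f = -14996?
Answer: -112232643285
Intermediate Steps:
f = 14999/2 (f = 3/2 - ½*(-14996) = 3/2 + 7498 = 14999/2 ≈ 7499.5)
(f + 453608)*(-24*(2 - 1*28)*(-18) - 232166) = (14999/2 + 453608)*(-24*(2 - 1*28)*(-18) - 232166) = 922215*(-24*(2 - 28)*(-18) - 232166)/2 = 922215*(-24*(-26)*(-18) - 232166)/2 = 922215*(624*(-18) - 232166)/2 = 922215*(-11232 - 232166)/2 = (922215/2)*(-243398) = -112232643285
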